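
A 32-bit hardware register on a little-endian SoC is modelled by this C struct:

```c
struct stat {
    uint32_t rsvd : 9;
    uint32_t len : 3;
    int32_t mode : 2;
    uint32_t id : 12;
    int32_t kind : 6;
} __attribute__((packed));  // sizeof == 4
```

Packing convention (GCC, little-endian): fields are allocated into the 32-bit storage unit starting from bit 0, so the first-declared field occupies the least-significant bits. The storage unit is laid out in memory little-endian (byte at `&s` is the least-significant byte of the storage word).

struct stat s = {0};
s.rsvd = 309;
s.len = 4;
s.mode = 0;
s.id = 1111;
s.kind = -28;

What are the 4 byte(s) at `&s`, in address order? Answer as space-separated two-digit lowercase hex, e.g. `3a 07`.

rsvd (9b) val=309 bits=0x135 at bit 0: 0x00000135
len (3b) val=4 bits=0x4 at bit 9: 0x00000935
mode (2b) val=0 bits=0x0 at bit 12: 0x00000935
id (12b) val=1111 bits=0x457 at bit 14: 0x0115c935
kind (6b) val=-28 bits=0x24 at bit 26: 0x9115c935
word = 0x9115c935 → little-endian bytes:
  [0]=0x35  [1]=0xc9  [2]=0x15  [3]=0x91

35 c9 15 91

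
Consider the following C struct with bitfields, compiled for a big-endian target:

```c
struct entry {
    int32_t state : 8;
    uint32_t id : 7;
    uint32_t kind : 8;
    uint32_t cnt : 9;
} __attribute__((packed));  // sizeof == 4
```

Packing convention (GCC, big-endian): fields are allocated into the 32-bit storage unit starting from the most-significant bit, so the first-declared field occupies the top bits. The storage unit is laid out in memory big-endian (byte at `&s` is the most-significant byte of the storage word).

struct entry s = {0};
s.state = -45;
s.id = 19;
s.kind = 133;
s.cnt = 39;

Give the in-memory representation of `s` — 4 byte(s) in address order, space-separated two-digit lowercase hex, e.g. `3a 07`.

state:8 = -45 → 0xd3 << 24 → word 0xd3000000
id:7 = 19 → 0x13 << 17 → word 0xd3260000
kind:8 = 133 → 0x85 << 9 → word 0xd3270a00
cnt:9 = 39 → 0x27 << 0 → word 0xd3270a27
word = 0xd3270a27 → big-endian bytes:
  [0]=0xd3  [1]=0x27  [2]=0x0a  [3]=0x27

d3 27 0a 27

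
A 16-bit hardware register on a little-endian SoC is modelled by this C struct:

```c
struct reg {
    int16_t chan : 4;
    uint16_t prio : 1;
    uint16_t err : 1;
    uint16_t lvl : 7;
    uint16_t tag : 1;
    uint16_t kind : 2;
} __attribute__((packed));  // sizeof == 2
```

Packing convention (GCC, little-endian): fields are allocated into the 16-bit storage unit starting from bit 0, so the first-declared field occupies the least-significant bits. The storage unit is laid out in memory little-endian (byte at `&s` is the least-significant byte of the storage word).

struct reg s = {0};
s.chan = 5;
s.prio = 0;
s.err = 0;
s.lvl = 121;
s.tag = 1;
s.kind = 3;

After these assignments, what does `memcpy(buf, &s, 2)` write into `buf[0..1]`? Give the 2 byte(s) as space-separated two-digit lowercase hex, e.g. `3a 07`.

[0+:4] chan=5 & 0xf = 0x5; word=0x0005
[4+:1] prio=0 & 0x1 = 0x0; word=0x0005
[5+:1] err=0 & 0x1 = 0x0; word=0x0005
[6+:7] lvl=121 & 0x7f = 0x79; word=0x1e45
[13+:1] tag=1 & 0x1 = 0x1; word=0x3e45
[14+:2] kind=3 & 0x3 = 0x3; word=0xfe45
word = 0xfe45 → little-endian bytes:
  [0]=0x45  [1]=0xfe

45 fe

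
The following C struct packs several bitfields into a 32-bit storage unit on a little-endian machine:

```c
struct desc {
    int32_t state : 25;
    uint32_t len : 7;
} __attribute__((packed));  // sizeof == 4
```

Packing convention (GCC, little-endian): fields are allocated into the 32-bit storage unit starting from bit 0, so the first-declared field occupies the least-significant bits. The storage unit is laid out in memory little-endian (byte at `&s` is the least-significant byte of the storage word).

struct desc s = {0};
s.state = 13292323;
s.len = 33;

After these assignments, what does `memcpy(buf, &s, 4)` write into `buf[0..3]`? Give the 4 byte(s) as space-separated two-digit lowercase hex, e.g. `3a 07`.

23 d3 ca 42

[0+:25] state=13292323 & 0x1ffffff = 0xcad323; word=0x00cad323
[25+:7] len=33 & 0x7f = 0x21; word=0x42cad323
word = 0x42cad323 → little-endian bytes:
  [0]=0x23  [1]=0xd3  [2]=0xca  [3]=0x42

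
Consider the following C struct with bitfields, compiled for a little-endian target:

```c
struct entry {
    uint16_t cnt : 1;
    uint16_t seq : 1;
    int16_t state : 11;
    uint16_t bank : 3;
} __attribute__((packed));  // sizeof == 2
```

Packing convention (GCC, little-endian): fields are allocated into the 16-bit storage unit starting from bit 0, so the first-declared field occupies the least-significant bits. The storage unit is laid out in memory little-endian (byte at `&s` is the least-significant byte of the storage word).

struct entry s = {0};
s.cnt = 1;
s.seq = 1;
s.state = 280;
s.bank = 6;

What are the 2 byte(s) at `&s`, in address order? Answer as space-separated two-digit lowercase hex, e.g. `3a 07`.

cnt:1 = 1 → 0x1 << 0 → word 0x0001
seq:1 = 1 → 0x1 << 1 → word 0x0003
state:11 = 280 → 0x118 << 2 → word 0x0463
bank:3 = 6 → 0x6 << 13 → word 0xc463
word = 0xc463 → little-endian bytes:
  [0]=0x63  [1]=0xc4

63 c4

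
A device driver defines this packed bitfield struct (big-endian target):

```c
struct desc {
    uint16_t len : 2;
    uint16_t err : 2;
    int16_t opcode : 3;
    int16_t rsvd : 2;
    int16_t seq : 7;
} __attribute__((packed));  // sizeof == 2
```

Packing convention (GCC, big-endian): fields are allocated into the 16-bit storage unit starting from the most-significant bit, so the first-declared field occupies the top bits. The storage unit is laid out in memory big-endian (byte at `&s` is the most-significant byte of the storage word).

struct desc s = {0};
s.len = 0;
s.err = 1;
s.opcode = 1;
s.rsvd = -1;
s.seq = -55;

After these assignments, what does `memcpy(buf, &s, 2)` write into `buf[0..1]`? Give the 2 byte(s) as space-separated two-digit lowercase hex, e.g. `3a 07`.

len:2 = 0 → 0x0 << 14 → word 0x0000
err:2 = 1 → 0x1 << 12 → word 0x1000
opcode:3 = 1 → 0x1 << 9 → word 0x1200
rsvd:2 = -1 → 0x3 << 7 → word 0x1380
seq:7 = -55 → 0x49 << 0 → word 0x13c9
word = 0x13c9 → big-endian bytes:
  [0]=0x13  [1]=0xc9

13 c9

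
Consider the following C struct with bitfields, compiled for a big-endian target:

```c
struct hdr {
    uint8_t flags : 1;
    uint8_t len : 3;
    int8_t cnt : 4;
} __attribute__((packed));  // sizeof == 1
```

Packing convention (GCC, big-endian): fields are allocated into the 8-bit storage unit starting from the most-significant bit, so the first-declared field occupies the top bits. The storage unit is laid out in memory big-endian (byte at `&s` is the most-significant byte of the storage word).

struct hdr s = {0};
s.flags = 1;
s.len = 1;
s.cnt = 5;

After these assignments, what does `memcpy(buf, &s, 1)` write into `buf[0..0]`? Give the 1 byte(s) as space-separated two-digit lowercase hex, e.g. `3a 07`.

95

[7+:1] flags=1 & 0x1 = 0x1; word=0x80
[4+:3] len=1 & 0x7 = 0x1; word=0x90
[0+:4] cnt=5 & 0xf = 0x5; word=0x95
word = 0x95 → big-endian bytes:
  [0]=0x95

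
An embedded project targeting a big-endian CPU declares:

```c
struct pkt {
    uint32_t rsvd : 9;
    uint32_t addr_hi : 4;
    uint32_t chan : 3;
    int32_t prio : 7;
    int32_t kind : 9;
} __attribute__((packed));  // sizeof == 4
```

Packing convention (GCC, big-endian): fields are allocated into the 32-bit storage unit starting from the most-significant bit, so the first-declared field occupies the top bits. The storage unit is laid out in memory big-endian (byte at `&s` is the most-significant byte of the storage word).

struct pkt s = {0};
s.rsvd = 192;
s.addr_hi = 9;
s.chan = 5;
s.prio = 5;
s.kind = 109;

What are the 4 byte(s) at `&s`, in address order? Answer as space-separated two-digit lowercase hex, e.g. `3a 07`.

60 4d 0a 6d

rsvd:9 = 192 → 0xc0 << 23 → word 0x60000000
addr_hi:4 = 9 → 0x9 << 19 → word 0x60480000
chan:3 = 5 → 0x5 << 16 → word 0x604d0000
prio:7 = 5 → 0x5 << 9 → word 0x604d0a00
kind:9 = 109 → 0x6d << 0 → word 0x604d0a6d
word = 0x604d0a6d → big-endian bytes:
  [0]=0x60  [1]=0x4d  [2]=0x0a  [3]=0x6d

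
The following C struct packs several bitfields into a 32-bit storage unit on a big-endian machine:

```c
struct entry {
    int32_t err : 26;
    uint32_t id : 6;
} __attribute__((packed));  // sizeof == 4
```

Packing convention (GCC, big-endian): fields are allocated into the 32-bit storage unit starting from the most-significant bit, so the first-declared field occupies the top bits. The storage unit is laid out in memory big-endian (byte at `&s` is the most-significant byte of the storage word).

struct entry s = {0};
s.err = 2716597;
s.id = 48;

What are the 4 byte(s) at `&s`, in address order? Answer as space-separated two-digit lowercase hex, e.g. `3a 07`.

err (26b) val=2716597 bits=0x2973b5 at bit 6: 0x0a5ced40
id (6b) val=48 bits=0x30 at bit 0: 0x0a5ced70
word = 0x0a5ced70 → big-endian bytes:
  [0]=0x0a  [1]=0x5c  [2]=0xed  [3]=0x70

0a 5c ed 70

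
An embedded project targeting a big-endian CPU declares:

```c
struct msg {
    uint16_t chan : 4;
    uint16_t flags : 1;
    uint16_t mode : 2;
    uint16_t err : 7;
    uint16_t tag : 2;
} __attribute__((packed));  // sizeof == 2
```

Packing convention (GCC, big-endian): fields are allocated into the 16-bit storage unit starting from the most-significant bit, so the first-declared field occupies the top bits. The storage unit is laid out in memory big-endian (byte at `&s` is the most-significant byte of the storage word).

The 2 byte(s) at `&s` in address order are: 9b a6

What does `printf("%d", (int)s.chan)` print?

[0]=0x9b [1]=0xa6 (big-endian) → word 0x9ba6
chan:4 @ bit 12 → (0x9ba6>>12)&0xf = 0x9  ←
flags:1 @ bit 11 → (0x9ba6>>11)&0x1 = 0x1
mode:2 @ bit 9 → (0x9ba6>>9)&0x3 = 0x1
err:7 @ bit 2 → (0x9ba6>>2)&0x7f = 0x69
tag:2 @ bit 0 → (0x9ba6>>0)&0x3 = 0x2

9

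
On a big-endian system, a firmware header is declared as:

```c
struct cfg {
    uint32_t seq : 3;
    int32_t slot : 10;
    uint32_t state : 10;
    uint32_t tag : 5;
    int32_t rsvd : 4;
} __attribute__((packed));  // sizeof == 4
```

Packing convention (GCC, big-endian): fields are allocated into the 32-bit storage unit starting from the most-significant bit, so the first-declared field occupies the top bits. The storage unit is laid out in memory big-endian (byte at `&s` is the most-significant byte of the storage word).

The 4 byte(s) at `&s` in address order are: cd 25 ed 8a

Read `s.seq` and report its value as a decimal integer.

[0]=0xcd [1]=0x25 [2]=0xed [3]=0x8a (big-endian) → word 0xcd25ed8a
seq:3 @ bit 29 → (0xcd25ed8a>>29)&0x7 = 0x6  ←
slot:10 @ bit 19 → (0xcd25ed8a>>19)&0x3ff = 0x1a4
state:10 @ bit 9 → (0xcd25ed8a>>9)&0x3ff = 0x2f6
tag:5 @ bit 4 → (0xcd25ed8a>>4)&0x1f = 0x18
rsvd:4 @ bit 0 → (0xcd25ed8a>>0)&0xf = 0xa

6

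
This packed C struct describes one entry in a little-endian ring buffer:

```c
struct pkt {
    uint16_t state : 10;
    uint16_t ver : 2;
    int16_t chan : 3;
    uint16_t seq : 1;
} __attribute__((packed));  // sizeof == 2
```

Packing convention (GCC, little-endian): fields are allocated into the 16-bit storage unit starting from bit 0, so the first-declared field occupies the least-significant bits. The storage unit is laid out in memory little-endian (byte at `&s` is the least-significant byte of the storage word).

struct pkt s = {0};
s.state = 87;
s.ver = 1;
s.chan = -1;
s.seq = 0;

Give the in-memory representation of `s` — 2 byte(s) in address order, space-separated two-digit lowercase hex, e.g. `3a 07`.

57 74

state (10b) val=87 bits=0x57 at bit 0: 0x0057
ver (2b) val=1 bits=0x1 at bit 10: 0x0457
chan (3b) val=-1 bits=0x7 at bit 12: 0x7457
seq (1b) val=0 bits=0x0 at bit 15: 0x7457
word = 0x7457 → little-endian bytes:
  [0]=0x57  [1]=0x74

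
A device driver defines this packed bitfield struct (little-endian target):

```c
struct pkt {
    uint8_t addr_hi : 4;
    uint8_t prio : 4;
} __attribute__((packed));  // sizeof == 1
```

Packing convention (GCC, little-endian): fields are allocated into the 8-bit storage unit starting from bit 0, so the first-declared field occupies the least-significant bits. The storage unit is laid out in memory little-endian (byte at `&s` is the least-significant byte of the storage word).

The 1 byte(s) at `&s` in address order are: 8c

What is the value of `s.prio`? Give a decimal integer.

8

[0]=0x8c (little-endian) → word 0x8c
addr_hi [0+:4] = (word>>0) & 0xf = 12
prio [4+:4] = (word>>4) & 0xf = 8  ←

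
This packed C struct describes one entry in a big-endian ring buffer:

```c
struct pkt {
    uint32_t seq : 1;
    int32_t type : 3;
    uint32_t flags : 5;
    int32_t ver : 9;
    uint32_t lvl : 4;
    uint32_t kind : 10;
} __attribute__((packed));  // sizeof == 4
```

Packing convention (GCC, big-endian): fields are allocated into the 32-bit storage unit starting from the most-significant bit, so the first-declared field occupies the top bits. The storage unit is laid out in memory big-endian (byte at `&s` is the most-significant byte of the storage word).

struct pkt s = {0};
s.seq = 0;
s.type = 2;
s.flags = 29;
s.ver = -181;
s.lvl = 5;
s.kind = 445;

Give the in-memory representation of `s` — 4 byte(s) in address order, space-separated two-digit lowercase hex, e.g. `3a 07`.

2e d2 d5 bd

seq (1b) val=0 bits=0x0 at bit 31: 0x00000000
type (3b) val=2 bits=0x2 at bit 28: 0x20000000
flags (5b) val=29 bits=0x1d at bit 23: 0x2e800000
ver (9b) val=-181 bits=0x14b at bit 14: 0x2ed2c000
lvl (4b) val=5 bits=0x5 at bit 10: 0x2ed2d400
kind (10b) val=445 bits=0x1bd at bit 0: 0x2ed2d5bd
word = 0x2ed2d5bd → big-endian bytes:
  [0]=0x2e  [1]=0xd2  [2]=0xd5  [3]=0xbd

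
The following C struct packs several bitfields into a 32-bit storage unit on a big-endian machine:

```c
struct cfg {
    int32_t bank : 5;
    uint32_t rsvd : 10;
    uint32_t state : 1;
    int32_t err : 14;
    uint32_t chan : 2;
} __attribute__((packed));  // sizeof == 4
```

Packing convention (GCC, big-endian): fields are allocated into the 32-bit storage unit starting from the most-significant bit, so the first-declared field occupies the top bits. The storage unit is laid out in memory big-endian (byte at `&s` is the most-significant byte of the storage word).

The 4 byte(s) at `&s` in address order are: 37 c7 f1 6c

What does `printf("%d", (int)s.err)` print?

-933

[0]=0x37 [1]=0xc7 [2]=0xf1 [3]=0x6c (big-endian) → word 0x37c7f16c
bank [27+:5] = (word>>27) & 0x1f = 6
rsvd [17+:10] = (word>>17) & 0x3ff = 995
state [16+:1] = (word>>16) & 0x1 = 1
err [2+:14] = (word>>2) & 0x3fff = 15451  ←
chan [0+:2] = (word>>0) & 0x3 = 0
err signed 14b, MSB=1: 15451 - 16384 = -933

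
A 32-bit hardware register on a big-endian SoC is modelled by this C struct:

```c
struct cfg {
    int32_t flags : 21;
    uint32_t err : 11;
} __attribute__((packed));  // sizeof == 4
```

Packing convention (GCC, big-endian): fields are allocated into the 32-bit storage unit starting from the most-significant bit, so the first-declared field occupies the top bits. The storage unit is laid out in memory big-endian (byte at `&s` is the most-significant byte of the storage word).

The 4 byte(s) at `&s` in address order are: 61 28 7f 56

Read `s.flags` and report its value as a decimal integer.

795919

[0]=0x61 [1]=0x28 [2]=0x7f [3]=0x56 (big-endian) → word 0x61287f56
flags [11+:21] = (word>>11) & 0x1fffff = 795919  ←
err [0+:11] = (word>>0) & 0x7ff = 1878
flags signed 21b, MSB=0: value = 795919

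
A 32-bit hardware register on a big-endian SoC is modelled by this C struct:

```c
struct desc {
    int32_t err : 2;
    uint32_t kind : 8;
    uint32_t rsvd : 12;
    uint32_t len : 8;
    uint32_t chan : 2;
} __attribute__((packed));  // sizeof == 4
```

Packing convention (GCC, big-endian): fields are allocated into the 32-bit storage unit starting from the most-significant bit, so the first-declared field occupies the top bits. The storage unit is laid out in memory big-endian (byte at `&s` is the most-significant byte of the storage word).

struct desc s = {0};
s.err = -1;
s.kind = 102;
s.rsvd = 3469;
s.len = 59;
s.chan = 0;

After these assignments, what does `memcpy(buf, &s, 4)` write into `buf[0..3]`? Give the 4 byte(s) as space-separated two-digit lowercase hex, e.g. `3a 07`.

d9 b6 34 ec

[30+:2] err=-1 & 0x3 = 0x3; word=0xc0000000
[22+:8] kind=102 & 0xff = 0x66; word=0xd9800000
[10+:12] rsvd=3469 & 0xfff = 0xd8d; word=0xd9b63400
[2+:8] len=59 & 0xff = 0x3b; word=0xd9b634ec
[0+:2] chan=0 & 0x3 = 0x0; word=0xd9b634ec
word = 0xd9b634ec → big-endian bytes:
  [0]=0xd9  [1]=0xb6  [2]=0x34  [3]=0xec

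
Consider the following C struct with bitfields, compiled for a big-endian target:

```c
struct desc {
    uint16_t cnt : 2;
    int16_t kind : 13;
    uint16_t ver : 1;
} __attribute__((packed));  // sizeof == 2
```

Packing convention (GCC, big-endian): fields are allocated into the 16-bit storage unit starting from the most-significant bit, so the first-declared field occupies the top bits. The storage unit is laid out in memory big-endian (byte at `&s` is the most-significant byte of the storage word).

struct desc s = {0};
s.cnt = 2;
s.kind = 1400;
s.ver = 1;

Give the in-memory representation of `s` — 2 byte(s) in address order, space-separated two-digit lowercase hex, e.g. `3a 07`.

cnt:2 = 2 → 0x2 << 14 → word 0x8000
kind:13 = 1400 → 0x578 << 1 → word 0x8af0
ver:1 = 1 → 0x1 << 0 → word 0x8af1
word = 0x8af1 → big-endian bytes:
  [0]=0x8a  [1]=0xf1

8a f1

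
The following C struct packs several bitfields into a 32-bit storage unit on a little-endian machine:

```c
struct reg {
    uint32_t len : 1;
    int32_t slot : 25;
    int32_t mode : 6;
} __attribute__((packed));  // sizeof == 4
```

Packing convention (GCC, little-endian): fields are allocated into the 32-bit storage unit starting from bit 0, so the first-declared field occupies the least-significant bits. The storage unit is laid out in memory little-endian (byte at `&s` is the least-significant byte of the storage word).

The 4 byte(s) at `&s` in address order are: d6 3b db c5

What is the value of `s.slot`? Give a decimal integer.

[0]=0xd6 [1]=0x3b [2]=0xdb [3]=0xc5 (little-endian) → word 0xc5db3bd6
len [0+:1] = (word>>0) & 0x1 = 0
slot [1+:25] = (word>>1) & 0x1ffffff = 15572459  ←
mode [26+:6] = (word>>26) & 0x3f = 49
slot signed 25b, MSB=0: value = 15572459

15572459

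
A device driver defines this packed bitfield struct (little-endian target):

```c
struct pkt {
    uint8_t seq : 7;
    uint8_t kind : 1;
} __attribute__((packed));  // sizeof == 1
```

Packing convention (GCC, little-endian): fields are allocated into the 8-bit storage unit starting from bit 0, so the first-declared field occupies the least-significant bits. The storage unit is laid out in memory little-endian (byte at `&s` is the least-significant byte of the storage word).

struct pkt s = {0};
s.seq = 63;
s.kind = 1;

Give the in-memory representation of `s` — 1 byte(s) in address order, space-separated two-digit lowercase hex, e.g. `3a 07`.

bf

[0+:7] seq=63 & 0x7f = 0x3f; word=0x3f
[7+:1] kind=1 & 0x1 = 0x1; word=0xbf
word = 0xbf → little-endian bytes:
  [0]=0xbf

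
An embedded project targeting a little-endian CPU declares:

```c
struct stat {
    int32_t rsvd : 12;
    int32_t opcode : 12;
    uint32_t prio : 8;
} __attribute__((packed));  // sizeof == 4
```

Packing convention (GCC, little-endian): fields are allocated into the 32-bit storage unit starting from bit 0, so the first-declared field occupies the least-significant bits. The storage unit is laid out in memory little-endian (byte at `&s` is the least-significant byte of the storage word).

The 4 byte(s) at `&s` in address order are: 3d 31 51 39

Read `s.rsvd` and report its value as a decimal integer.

317

[0]=0x3d [1]=0x31 [2]=0x51 [3]=0x39 (little-endian) → word 0x3951313d
rsvd:12 @ bit 0 → (0x3951313d>>0)&0xfff = 0x13d  ←
opcode:12 @ bit 12 → (0x3951313d>>12)&0xfff = 0x513
prio:8 @ bit 24 → (0x3951313d>>24)&0xff = 0x39
rsvd signed 12b, MSB=0: value = 317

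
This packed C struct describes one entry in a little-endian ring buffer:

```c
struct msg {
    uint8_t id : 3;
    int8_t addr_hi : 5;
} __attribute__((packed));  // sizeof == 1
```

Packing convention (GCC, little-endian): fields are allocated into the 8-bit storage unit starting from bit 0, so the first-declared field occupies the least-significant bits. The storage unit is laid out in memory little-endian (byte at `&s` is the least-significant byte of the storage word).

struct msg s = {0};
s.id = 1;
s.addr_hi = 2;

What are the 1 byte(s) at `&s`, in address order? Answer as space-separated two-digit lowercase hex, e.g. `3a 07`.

id (3b) val=1 bits=0x1 at bit 0: 0x01
addr_hi (5b) val=2 bits=0x2 at bit 3: 0x11
word = 0x11 → little-endian bytes:
  [0]=0x11

11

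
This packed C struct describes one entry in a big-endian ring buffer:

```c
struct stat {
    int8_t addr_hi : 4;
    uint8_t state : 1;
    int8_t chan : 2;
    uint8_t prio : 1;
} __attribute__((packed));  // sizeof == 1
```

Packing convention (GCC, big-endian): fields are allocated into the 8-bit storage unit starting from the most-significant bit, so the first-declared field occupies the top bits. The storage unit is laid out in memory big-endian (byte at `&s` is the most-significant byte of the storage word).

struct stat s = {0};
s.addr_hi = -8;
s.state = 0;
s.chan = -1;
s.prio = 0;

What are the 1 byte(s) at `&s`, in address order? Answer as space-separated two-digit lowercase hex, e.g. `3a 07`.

[4+:4] addr_hi=-8 & 0xf = 0x8; word=0x80
[3+:1] state=0 & 0x1 = 0x0; word=0x80
[1+:2] chan=-1 & 0x3 = 0x3; word=0x86
[0+:1] prio=0 & 0x1 = 0x0; word=0x86
word = 0x86 → big-endian bytes:
  [0]=0x86

86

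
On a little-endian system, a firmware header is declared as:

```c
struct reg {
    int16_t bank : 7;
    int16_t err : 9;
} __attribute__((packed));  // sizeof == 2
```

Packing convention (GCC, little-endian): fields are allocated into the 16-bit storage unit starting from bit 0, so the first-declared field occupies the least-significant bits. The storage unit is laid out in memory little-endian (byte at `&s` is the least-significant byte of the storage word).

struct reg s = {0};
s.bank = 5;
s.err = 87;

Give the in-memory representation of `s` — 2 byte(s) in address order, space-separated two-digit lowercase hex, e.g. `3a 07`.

[0+:7] bank=5 & 0x7f = 0x5; word=0x0005
[7+:9] err=87 & 0x1ff = 0x57; word=0x2b85
word = 0x2b85 → little-endian bytes:
  [0]=0x85  [1]=0x2b

85 2b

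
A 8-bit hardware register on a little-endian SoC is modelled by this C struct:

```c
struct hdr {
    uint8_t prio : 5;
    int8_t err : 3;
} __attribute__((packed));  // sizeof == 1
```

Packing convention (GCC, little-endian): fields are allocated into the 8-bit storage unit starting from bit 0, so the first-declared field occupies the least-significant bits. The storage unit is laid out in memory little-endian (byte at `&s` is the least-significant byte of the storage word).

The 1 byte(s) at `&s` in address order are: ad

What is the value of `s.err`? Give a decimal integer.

[0]=0xad (little-endian) → word 0xad
prio:5 @ bit 0 → (0xad>>0)&0x1f = 0xd
err:3 @ bit 5 → (0xad>>5)&0x7 = 0x5  ←
err signed 3b, MSB=1: 5 - 8 = -3

-3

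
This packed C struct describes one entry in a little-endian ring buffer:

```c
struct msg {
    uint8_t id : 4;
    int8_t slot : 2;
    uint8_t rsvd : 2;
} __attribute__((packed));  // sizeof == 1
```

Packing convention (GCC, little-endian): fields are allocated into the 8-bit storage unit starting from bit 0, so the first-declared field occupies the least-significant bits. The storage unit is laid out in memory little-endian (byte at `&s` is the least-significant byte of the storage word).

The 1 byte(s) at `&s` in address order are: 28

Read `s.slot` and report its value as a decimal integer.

[0]=0x28 (little-endian) → word 0x28
id [0+:4] = (word>>0) & 0xf = 8
slot [4+:2] = (word>>4) & 0x3 = 2  ←
rsvd [6+:2] = (word>>6) & 0x3 = 0
slot signed 2b, MSB=1: 2 - 4 = -2

-2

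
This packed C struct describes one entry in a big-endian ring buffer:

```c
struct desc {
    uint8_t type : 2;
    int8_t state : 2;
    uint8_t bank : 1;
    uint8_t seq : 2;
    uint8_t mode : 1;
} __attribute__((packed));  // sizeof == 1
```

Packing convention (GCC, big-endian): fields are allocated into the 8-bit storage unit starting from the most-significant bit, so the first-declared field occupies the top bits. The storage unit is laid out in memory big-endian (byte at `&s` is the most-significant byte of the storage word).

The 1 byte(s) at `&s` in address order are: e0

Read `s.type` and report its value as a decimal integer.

[0]=0xe0 (big-endian) → word 0xe0
type [6+:2] = (word>>6) & 0x3 = 3  ←
state [4+:2] = (word>>4) & 0x3 = 2
bank [3+:1] = (word>>3) & 0x1 = 0
seq [1+:2] = (word>>1) & 0x3 = 0
mode [0+:1] = (word>>0) & 0x1 = 0

3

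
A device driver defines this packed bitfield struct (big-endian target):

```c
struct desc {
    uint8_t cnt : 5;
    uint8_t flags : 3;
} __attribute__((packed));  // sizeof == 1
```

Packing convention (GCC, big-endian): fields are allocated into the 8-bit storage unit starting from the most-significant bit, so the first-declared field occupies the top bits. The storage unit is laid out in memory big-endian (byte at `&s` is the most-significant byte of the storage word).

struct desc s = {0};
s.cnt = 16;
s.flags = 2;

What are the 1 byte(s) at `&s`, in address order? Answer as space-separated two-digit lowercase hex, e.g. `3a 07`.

cnt:5 = 16 → 0x10 << 3 → word 0x80
flags:3 = 2 → 0x2 << 0 → word 0x82
word = 0x82 → big-endian bytes:
  [0]=0x82

82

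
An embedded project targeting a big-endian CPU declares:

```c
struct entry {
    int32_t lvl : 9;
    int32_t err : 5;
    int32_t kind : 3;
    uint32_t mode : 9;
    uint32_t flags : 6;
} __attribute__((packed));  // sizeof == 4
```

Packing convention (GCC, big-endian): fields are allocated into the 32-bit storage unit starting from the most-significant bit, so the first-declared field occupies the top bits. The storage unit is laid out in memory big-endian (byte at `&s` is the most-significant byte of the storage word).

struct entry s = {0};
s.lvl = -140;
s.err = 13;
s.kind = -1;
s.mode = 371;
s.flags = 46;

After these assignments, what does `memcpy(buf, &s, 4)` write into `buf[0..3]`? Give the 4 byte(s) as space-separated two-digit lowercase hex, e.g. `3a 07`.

ba 37 dc ee

[23+:9] lvl=-140 & 0x1ff = 0x174; word=0xba000000
[18+:5] err=13 & 0x1f = 0xd; word=0xba340000
[15+:3] kind=-1 & 0x7 = 0x7; word=0xba378000
[6+:9] mode=371 & 0x1ff = 0x173; word=0xba37dcc0
[0+:6] flags=46 & 0x3f = 0x2e; word=0xba37dcee
word = 0xba37dcee → big-endian bytes:
  [0]=0xba  [1]=0x37  [2]=0xdc  [3]=0xee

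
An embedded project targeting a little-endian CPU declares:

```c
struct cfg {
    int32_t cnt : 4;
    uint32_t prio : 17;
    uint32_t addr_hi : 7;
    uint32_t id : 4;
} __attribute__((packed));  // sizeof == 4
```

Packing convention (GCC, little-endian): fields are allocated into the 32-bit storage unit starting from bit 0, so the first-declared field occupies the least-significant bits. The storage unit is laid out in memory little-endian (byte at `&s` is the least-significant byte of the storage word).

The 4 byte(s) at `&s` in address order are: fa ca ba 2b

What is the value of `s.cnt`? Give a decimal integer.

[0]=0xfa [1]=0xca [2]=0xba [3]=0x2b (little-endian) → word 0x2bbacafa
cnt [0+:4] = (word>>0) & 0xf = 10  ←
prio [4+:17] = (word>>4) & 0x1ffff = 109743
addr_hi [21+:7] = (word>>21) & 0x7f = 93
id [28+:4] = (word>>28) & 0xf = 2
cnt signed 4b, MSB=1: 10 - 16 = -6

-6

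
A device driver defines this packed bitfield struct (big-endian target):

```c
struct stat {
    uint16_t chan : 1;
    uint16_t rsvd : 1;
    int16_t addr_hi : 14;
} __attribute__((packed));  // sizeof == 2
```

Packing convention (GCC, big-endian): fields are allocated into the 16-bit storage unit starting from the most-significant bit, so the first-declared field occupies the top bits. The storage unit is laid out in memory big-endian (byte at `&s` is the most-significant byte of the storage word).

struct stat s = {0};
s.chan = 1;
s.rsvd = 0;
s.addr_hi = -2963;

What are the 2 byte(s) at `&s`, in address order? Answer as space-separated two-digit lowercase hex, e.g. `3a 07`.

[15+:1] chan=1 & 0x1 = 0x1; word=0x8000
[14+:1] rsvd=0 & 0x1 = 0x0; word=0x8000
[0+:14] addr_hi=-2963 & 0x3fff = 0x346d; word=0xb46d
word = 0xb46d → big-endian bytes:
  [0]=0xb4  [1]=0x6d

b4 6d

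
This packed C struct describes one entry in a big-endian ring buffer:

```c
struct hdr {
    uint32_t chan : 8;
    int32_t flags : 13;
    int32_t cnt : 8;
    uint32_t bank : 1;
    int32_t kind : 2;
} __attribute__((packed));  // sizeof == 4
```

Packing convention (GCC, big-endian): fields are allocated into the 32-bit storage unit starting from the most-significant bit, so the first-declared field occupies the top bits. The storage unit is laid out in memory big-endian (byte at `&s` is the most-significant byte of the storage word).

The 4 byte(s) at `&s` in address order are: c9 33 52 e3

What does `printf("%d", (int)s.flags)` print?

[0]=0xc9 [1]=0x33 [2]=0x52 [3]=0xe3 (big-endian) → word 0xc93352e3
chan:8 @ bit 24 → (0xc93352e3>>24)&0xff = 0xc9
flags:13 @ bit 11 → (0xc93352e3>>11)&0x1fff = 0x66a  ←
cnt:8 @ bit 3 → (0xc93352e3>>3)&0xff = 0x5c
bank:1 @ bit 2 → (0xc93352e3>>2)&0x1 = 0x0
kind:2 @ bit 0 → (0xc93352e3>>0)&0x3 = 0x3
flags signed 13b, MSB=0: value = 1642

1642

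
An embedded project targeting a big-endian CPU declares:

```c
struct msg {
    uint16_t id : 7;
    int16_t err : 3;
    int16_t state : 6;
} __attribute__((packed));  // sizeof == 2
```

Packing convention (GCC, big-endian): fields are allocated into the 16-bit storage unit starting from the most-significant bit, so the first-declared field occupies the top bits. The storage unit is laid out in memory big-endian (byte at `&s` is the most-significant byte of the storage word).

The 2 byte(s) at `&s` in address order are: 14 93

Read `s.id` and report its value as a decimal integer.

[0]=0x14 [1]=0x93 (big-endian) → word 0x1493
id [9+:7] = (word>>9) & 0x7f = 10  ←
err [6+:3] = (word>>6) & 0x7 = 2
state [0+:6] = (word>>0) & 0x3f = 19

10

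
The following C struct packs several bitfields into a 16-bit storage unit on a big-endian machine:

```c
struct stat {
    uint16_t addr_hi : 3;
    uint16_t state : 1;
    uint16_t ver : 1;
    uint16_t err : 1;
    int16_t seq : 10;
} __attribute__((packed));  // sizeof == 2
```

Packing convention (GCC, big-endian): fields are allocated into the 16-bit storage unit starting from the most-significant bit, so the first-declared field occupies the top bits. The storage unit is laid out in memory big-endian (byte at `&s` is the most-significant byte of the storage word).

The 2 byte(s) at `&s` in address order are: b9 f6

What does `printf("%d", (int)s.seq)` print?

502

[0]=0xb9 [1]=0xf6 (big-endian) → word 0xb9f6
addr_hi:3 @ bit 13 → (0xb9f6>>13)&0x7 = 0x5
state:1 @ bit 12 → (0xb9f6>>12)&0x1 = 0x1
ver:1 @ bit 11 → (0xb9f6>>11)&0x1 = 0x1
err:1 @ bit 10 → (0xb9f6>>10)&0x1 = 0x0
seq:10 @ bit 0 → (0xb9f6>>0)&0x3ff = 0x1f6  ←
seq signed 10b, MSB=0: value = 502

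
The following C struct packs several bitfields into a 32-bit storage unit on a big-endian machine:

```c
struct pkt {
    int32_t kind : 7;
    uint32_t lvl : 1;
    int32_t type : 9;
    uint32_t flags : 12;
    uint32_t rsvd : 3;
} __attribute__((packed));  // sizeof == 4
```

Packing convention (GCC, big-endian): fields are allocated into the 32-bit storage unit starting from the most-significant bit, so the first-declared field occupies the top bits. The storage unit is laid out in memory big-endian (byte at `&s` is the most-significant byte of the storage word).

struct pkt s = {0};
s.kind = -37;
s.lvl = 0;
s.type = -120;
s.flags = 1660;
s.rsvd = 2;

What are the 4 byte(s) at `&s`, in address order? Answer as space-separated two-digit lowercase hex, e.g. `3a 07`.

kind:7 = -37 → 0x5b << 25 → word 0xb6000000
lvl:1 = 0 → 0x0 << 24 → word 0xb6000000
type:9 = -120 → 0x188 << 15 → word 0xb6c40000
flags:12 = 1660 → 0x67c << 3 → word 0xb6c433e0
rsvd:3 = 2 → 0x2 << 0 → word 0xb6c433e2
word = 0xb6c433e2 → big-endian bytes:
  [0]=0xb6  [1]=0xc4  [2]=0x33  [3]=0xe2

b6 c4 33 e2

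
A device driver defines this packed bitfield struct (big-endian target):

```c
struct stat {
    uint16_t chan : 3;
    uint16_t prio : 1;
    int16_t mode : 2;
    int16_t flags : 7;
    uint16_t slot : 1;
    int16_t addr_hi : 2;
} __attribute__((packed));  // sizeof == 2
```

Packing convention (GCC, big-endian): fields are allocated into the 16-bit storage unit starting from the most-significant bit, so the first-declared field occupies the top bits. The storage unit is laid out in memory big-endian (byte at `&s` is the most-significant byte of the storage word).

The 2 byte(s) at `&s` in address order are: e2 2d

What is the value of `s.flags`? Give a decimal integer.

-59

[0]=0xe2 [1]=0x2d (big-endian) → word 0xe22d
chan [13+:3] = (word>>13) & 0x7 = 7
prio [12+:1] = (word>>12) & 0x1 = 0
mode [10+:2] = (word>>10) & 0x3 = 0
flags [3+:7] = (word>>3) & 0x7f = 69  ←
slot [2+:1] = (word>>2) & 0x1 = 1
addr_hi [0+:2] = (word>>0) & 0x3 = 1
flags signed 7b, MSB=1: 69 - 128 = -59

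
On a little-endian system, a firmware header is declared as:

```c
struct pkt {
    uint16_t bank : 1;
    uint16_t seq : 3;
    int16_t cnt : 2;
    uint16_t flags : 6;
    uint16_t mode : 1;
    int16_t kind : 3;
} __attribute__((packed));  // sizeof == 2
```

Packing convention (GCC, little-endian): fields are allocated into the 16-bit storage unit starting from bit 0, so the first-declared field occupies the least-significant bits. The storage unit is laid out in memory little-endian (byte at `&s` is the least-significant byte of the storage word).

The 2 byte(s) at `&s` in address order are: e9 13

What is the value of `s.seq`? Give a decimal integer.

[0]=0xe9 [1]=0x13 (little-endian) → word 0x13e9
bank:1 @ bit 0 → (0x13e9>>0)&0x1 = 0x1
seq:3 @ bit 1 → (0x13e9>>1)&0x7 = 0x4  ←
cnt:2 @ bit 4 → (0x13e9>>4)&0x3 = 0x2
flags:6 @ bit 6 → (0x13e9>>6)&0x3f = 0xf
mode:1 @ bit 12 → (0x13e9>>12)&0x1 = 0x1
kind:3 @ bit 13 → (0x13e9>>13)&0x7 = 0x0

4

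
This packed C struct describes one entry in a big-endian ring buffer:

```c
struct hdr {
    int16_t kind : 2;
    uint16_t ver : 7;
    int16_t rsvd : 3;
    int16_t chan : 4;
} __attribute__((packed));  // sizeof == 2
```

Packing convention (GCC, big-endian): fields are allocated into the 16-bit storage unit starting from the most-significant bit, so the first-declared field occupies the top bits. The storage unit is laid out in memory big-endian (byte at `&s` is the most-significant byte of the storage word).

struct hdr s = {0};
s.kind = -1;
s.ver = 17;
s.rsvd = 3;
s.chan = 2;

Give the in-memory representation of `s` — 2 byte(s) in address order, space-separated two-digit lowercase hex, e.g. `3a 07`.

c8 b2

kind (2b) val=-1 bits=0x3 at bit 14: 0xc000
ver (7b) val=17 bits=0x11 at bit 7: 0xc880
rsvd (3b) val=3 bits=0x3 at bit 4: 0xc8b0
chan (4b) val=2 bits=0x2 at bit 0: 0xc8b2
word = 0xc8b2 → big-endian bytes:
  [0]=0xc8  [1]=0xb2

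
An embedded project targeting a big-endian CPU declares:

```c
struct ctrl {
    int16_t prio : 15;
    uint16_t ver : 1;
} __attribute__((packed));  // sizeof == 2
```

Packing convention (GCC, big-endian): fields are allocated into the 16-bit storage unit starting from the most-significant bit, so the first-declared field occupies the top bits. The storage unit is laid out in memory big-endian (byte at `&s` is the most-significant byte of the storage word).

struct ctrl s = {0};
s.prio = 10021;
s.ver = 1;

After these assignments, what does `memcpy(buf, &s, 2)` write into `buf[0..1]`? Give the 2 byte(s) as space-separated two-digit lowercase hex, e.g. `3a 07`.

4e 4b

prio (15b) val=10021 bits=0x2725 at bit 1: 0x4e4a
ver (1b) val=1 bits=0x1 at bit 0: 0x4e4b
word = 0x4e4b → big-endian bytes:
  [0]=0x4e  [1]=0x4b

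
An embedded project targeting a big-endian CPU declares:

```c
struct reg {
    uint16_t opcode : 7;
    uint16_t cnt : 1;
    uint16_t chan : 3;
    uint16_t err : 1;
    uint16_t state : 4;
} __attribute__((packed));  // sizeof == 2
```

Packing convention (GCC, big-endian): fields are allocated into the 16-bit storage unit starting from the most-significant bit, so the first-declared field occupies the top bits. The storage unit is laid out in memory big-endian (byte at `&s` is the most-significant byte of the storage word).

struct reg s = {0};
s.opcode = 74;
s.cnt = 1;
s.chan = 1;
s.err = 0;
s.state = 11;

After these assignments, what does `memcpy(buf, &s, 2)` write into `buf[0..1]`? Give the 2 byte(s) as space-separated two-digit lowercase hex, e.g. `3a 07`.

[9+:7] opcode=74 & 0x7f = 0x4a; word=0x9400
[8+:1] cnt=1 & 0x1 = 0x1; word=0x9500
[5+:3] chan=1 & 0x7 = 0x1; word=0x9520
[4+:1] err=0 & 0x1 = 0x0; word=0x9520
[0+:4] state=11 & 0xf = 0xb; word=0x952b
word = 0x952b → big-endian bytes:
  [0]=0x95  [1]=0x2b

95 2b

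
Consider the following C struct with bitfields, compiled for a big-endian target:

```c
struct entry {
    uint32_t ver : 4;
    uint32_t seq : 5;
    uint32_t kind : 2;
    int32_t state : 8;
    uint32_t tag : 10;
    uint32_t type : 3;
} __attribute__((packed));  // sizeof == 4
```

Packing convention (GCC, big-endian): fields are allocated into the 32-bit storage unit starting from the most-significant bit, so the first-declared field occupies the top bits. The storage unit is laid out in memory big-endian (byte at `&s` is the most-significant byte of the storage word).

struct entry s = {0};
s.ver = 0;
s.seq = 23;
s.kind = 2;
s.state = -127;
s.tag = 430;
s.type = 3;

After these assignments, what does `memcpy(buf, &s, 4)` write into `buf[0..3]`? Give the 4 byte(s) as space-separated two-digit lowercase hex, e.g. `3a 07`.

0b d0 2d 73

ver:4 = 0 → 0x0 << 28 → word 0x00000000
seq:5 = 23 → 0x17 << 23 → word 0x0b800000
kind:2 = 2 → 0x2 << 21 → word 0x0bc00000
state:8 = -127 → 0x81 << 13 → word 0x0bd02000
tag:10 = 430 → 0x1ae << 3 → word 0x0bd02d70
type:3 = 3 → 0x3 << 0 → word 0x0bd02d73
word = 0x0bd02d73 → big-endian bytes:
  [0]=0x0b  [1]=0xd0  [2]=0x2d  [3]=0x73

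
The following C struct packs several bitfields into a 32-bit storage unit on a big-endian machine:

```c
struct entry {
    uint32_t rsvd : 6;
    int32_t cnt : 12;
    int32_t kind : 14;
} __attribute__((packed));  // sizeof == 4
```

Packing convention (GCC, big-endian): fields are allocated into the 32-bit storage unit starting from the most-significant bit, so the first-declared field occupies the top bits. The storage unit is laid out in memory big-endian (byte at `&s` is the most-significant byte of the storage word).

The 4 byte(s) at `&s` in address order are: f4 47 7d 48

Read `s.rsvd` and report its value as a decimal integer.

[0]=0xf4 [1]=0x47 [2]=0x7d [3]=0x48 (big-endian) → word 0xf4477d48
rsvd [26+:6] = (word>>26) & 0x3f = 61  ←
cnt [14+:12] = (word>>14) & 0xfff = 285
kind [0+:14] = (word>>0) & 0x3fff = 15688

61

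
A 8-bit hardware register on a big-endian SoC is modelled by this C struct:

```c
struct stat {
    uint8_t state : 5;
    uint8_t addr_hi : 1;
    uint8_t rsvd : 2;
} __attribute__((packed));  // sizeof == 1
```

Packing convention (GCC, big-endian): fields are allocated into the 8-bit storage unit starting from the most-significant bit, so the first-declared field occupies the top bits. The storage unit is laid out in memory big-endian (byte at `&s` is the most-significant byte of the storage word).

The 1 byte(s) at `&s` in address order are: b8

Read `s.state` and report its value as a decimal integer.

[0]=0xb8 (big-endian) → word 0xb8
state:5 @ bit 3 → (0xb8>>3)&0x1f = 0x17  ←
addr_hi:1 @ bit 2 → (0xb8>>2)&0x1 = 0x0
rsvd:2 @ bit 0 → (0xb8>>0)&0x3 = 0x0

23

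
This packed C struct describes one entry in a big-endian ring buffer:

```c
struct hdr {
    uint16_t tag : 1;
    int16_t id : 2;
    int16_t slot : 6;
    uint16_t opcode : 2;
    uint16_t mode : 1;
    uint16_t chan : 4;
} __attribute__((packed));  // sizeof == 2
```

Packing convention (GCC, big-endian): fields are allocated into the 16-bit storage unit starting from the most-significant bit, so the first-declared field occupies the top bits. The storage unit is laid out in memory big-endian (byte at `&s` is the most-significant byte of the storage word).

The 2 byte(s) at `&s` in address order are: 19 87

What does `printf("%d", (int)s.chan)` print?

[0]=0x19 [1]=0x87 (big-endian) → word 0x1987
tag:1 @ bit 15 → (0x1987>>15)&0x1 = 0x0
id:2 @ bit 13 → (0x1987>>13)&0x3 = 0x0
slot:6 @ bit 7 → (0x1987>>7)&0x3f = 0x33
opcode:2 @ bit 5 → (0x1987>>5)&0x3 = 0x0
mode:1 @ bit 4 → (0x1987>>4)&0x1 = 0x0
chan:4 @ bit 0 → (0x1987>>0)&0xf = 0x7  ←

7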